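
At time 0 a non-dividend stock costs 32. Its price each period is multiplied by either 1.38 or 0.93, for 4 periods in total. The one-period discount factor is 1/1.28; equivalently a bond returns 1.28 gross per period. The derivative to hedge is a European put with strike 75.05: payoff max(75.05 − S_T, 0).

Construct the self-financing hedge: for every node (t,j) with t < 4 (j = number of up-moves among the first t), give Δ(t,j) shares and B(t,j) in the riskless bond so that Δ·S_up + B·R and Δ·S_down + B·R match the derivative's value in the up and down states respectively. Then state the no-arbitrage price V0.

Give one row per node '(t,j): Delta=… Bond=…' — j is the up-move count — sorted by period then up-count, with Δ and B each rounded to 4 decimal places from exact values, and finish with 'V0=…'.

Under the risk-neutral measure, an up-move has probability p* = (R−d)/(u−d) = 0.7778 and values discount at R = 1.28.
At expiry t=4: V(4,0)=51.1123, V(4,1)=39.5296, V(4,2)=22.3423, V(4,3)=0.0000, V(4,4)=0.0000
(3,0): S=25.7394. Δ = (V_up−V_dn)/(S_up−S_dn) = (39.5296−51.1123)/(35.5204−23.9377) = -1.0000. V = [p*·39.5296 + (1−p*)·51.1123]/1.28 = 32.8934. B = V − Δ·S = 58.6328.
(3,1): S=38.1940. Δ = (V_up−V_dn)/(S_up−S_dn) = (22.3423−39.5296)/(52.7077−35.5204) = -1.0000. V = [p*·22.3423 + (1−p*)·39.5296]/1.28 = 20.4388. B = V − Δ·S = 58.6328.
(3,2): S=56.6749. Δ = (V_up−V_dn)/(S_up−S_dn) = (0.0000−22.3423)/(78.2114−52.7077) = -0.8760. V = [p*·0.0000 + (1−p*)·22.3423]/1.28 = 3.8789. B = V − Δ·S = 53.5284.
(3,3): S=84.0983. Δ = (V_up−V_dn)/(S_up−S_dn) = (0.0000−0.0000)/(116.0557−78.2114) = 0.0000. V = [p*·0.0000 + (1−p*)·0.0000]/1.28 = 0.0000. B = V − Δ·S = 0.0000.
(2,0): S=27.6768. Δ = (V_up−V_dn)/(S_up−S_dn) = (20.4388−32.8934)/(38.1940−25.7394) = -1.0000. V = [p*·20.4388 + (1−p*)·32.8934]/1.28 = 18.1301. B = V − Δ·S = 45.8069.
(2,1): S=41.0688. Δ = (V_up−V_dn)/(S_up−S_dn) = (3.8789−20.4388)/(56.6749−38.1940) = -0.8961. V = [p*·3.8789 + (1−p*)·20.4388]/1.28 = 5.9054. B = V − Δ·S = 42.7053.
(2,2): S=60.9408. Δ = (V_up−V_dn)/(S_up−S_dn) = (0.0000−3.8789)/(84.0983−56.6749) = -0.1414. V = [p*·0.0000 + (1−p*)·3.8789]/1.28 = 0.6734. B = V − Δ·S = 9.2931.
(1,0): S=29.7600. Δ = (V_up−V_dn)/(S_up−S_dn) = (5.9054−18.1301)/(41.0688−27.6768) = -0.9128. V = [p*·5.9054 + (1−p*)·18.1301]/1.28 = 6.7359. B = V − Δ·S = 33.9020.
(1,1): S=44.1600. Δ = (V_up−V_dn)/(S_up−S_dn) = (0.6734−5.9054)/(60.9408−41.0688) = -0.2633. V = [p*·0.6734 + (1−p*)·5.9054]/1.28 = 1.4344. B = V − Δ·S = 13.0610.
(0,0): S=32.0000. Δ = (V_up−V_dn)/(S_up−S_dn) = (1.4344−6.7359)/(44.1600−29.7600) = -0.3682. V = [p*·1.4344 + (1−p*)·6.7359]/1.28 = 2.0410. B = V − Δ·S = 13.8221.
Each (Δ,B) replicates both successor values, so the strategy is self-financing and V0 is arbitrage-free.

(0,0): Delta=-0.3682 Bond=13.8221
(1,0): Delta=-0.9128 Bond=33.9020
(1,1): Delta=-0.2633 Bond=13.0610
(2,0): Delta=-1.0000 Bond=45.8069
(2,1): Delta=-0.8961 Bond=42.7053
(2,2): Delta=-0.1414 Bond=9.2931
(3,0): Delta=-1.0000 Bond=58.6328
(3,1): Delta=-1.0000 Bond=58.6328
(3,2): Delta=-0.8760 Bond=53.5284
(3,3): Delta=0.0000 Bond=0.0000
V0=2.0410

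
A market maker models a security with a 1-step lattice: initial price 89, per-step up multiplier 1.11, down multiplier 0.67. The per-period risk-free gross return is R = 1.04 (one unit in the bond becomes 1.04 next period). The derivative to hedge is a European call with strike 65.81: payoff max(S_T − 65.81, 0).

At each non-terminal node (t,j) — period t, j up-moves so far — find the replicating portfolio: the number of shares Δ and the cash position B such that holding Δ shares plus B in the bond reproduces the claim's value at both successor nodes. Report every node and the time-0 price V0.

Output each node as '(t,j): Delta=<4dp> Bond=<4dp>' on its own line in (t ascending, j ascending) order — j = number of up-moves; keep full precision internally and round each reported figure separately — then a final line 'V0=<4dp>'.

(0,0): Delta=0.8422 Bond=-48.2880
V0=26.6665

Under the risk-neutral measure, an up-move has probability p* = (R−d)/(u−d) = 0.8409 and values discount at R = 1.04.
Payoff layer (t=1): V(1,0)=0.0000, V(1,1)=32.9800
  t=0,j=0: stock 89.0000 → up 98.7900 (V=32.9800), down 59.6300 (V=0.0000). Price 26.6665; hedge Δ=0.8422, bond B=-48.2880.
The time-0 hedge costs 26.6665, which is the no-arbitrage price.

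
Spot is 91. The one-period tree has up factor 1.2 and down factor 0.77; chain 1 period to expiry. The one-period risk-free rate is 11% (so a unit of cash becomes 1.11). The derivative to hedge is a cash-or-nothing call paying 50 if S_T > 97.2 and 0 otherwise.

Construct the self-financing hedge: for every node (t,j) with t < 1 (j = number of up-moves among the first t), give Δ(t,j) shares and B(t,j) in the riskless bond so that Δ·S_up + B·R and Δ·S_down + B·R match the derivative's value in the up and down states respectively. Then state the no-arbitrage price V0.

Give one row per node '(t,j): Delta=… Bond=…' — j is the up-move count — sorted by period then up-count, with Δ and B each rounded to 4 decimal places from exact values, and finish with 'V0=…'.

Since d<R<u, set p* = (R−d)/(u−d) = 0.7907; price each node as the discounted p*-expectation of its children.
Payoff layer (t=1): V(1,0)=0.0000, V(1,1)=50.0000
  t=0,j=0: stock 91.0000 → up 109.2000 (V=50.0000), down 70.0700 (V=0.0000). Price 35.6170; hedge Δ=1.2778, bond B=-80.6621.
Self-financing check: at every node Δ·S+B equals the discounted successor values.

(0,0): Delta=1.2778 Bond=-80.6621
V0=35.6170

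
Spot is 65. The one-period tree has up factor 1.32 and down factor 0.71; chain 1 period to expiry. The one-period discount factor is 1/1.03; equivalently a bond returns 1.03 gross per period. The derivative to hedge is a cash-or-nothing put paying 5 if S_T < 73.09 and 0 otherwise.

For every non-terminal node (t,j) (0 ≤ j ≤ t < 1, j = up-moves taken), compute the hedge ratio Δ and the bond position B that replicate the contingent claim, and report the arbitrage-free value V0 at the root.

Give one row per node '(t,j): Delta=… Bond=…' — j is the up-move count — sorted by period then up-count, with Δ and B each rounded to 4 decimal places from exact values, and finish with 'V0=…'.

Risk-neutral probability p* = (R−d)/(u−d) = (1.03−0.71)/(1.32−0.71) = 0.5246.
Terminal values V(1,·): V(1,0)=5.0000, V(1,1)=0.0000
  t=0,j=0: stock 65.0000 → up 85.8000 (V=0.0000), down 46.1500 (V=5.0000). Price 2.3078; hedge Δ=-0.1261, bond B=10.5045.
The time-0 hedge costs 2.3078, which is the no-arbitrage price.

(0,0): Delta=-0.1261 Bond=10.5045
V0=2.3078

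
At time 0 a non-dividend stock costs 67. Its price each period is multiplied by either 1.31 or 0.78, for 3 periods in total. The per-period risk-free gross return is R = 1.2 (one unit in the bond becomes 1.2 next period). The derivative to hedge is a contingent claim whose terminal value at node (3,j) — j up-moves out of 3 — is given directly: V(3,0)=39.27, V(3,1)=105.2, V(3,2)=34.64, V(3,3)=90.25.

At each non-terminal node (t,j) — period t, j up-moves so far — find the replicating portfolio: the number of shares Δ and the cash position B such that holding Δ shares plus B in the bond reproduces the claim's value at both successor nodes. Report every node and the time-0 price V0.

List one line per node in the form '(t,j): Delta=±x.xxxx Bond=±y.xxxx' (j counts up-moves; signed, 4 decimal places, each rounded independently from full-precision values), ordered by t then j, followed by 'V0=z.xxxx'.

(0,0): Delta=0.2846 Bond=21.2001
(1,0): Delta=-1.2706 Bond=106.7146
(1,1): Delta=0.5271 Bond=4.1539
(2,0): Delta=3.0517 Bond=-48.1325
(2,1): Delta=-1.9447 Bond=174.2025
(2,2): Delta=0.9126 Bond=-39.3343
V0=40.2669

Since d<R<u, set p* = (R−d)/(u−d) = 0.7925; price each node as the discounted p*-expectation of its children.
Terminal payoffs: V(3,0)=39.2700, V(3,1)=105.2000, V(3,2)=34.6400, V(3,3)=90.2500
  t=2,j=0: stock 40.7628 → up 53.3993 (V=105.2000), down 31.7950 (V=39.2700). Price 76.2637; hedge Δ=3.0517, bond B=-48.1325.
  t=2,j=1: stock 68.4606 → up 89.6834 (V=34.6400), down 53.3993 (V=105.2000). Price 41.0704; hedge Δ=-1.9447, bond B=174.2025.
  t=2,j=2: stock 114.9787 → up 150.6221 (V=90.2500), down 89.6834 (V=34.6400). Price 65.5903; hedge Δ=0.9126, bond B=-39.3343.
  t=1,j=0: stock 52.2600 → up 68.4606 (V=41.0704), down 40.7628 (V=76.2637). Price 40.3122; hedge Δ=-1.2706, bond B=106.7146.
  t=1,j=1: stock 87.7700 → up 114.9787 (V=65.5903), down 68.4606 (V=41.0704). Price 50.4177; hedge Δ=0.5271, bond B=4.1539.
  t=0,j=0: stock 67.0000 → up 87.7700 (V=50.4177), down 52.2600 (V=40.3122). Price 40.2669; hedge Δ=0.2846, bond B=21.2001.
Each (Δ,B) replicates both successor values, so the strategy is self-financing and V0 is arbitrage-free.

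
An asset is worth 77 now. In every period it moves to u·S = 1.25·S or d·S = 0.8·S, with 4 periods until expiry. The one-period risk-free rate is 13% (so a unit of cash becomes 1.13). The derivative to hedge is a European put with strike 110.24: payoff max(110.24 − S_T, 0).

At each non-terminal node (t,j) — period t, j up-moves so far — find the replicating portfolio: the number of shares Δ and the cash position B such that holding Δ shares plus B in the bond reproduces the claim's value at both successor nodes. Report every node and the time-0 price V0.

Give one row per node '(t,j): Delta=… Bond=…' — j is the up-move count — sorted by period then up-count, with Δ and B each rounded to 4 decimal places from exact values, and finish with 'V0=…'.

Under the risk-neutral measure, an up-move has probability p* = (R−d)/(u−d) = 0.7333 and values discount at R = 1.13.
At expiry t=4: V(4,0)=78.7008, V(4,1)=60.9600, V(4,2)=33.2400, V(4,3)=0.0000, V(4,4)=0.0000
(3,0): S=39.4240. Δ = (V_up−V_dn)/(S_up−S_dn) = (60.9600−78.7008)/(49.2800−31.5392) = -1.0000. V = [p*·60.9600 + (1−p*)·78.7008]/1.13 = 58.1335. B = V − Δ·S = 97.5575.
(3,1): S=61.6000. Δ = (V_up−V_dn)/(S_up−S_dn) = (33.2400−60.9600)/(77.0000−49.2800) = -1.0000. V = [p*·33.2400 + (1−p*)·60.9600]/1.13 = 35.9575. B = V − Δ·S = 97.5575.
(3,2): S=96.2500. Δ = (V_up−V_dn)/(S_up−S_dn) = (0.0000−33.2400)/(120.3125−77.0000) = -0.7674. V = [p*·0.0000 + (1−p*)·33.2400]/1.13 = 7.8442. B = V − Δ·S = 81.7109.
(3,3): S=150.3906. Δ = (V_up−V_dn)/(S_up−S_dn) = (0.0000−0.0000)/(187.9883−120.3125) = 0.0000. V = [p*·0.0000 + (1−p*)·0.0000]/1.13 = 0.0000. B = V − Δ·S = 0.0000.
(2,0): S=49.2800. Δ = (V_up−V_dn)/(S_up−S_dn) = (35.9575−58.1335)/(61.6000−39.4240) = -1.0000. V = [p*·35.9575 + (1−p*)·58.1335]/1.13 = 37.0541. B = V − Δ·S = 86.3341.
(2,1): S=77.0000. Δ = (V_up−V_dn)/(S_up−S_dn) = (7.8442−35.9575)/(96.2500−61.6000) = -0.8113. V = [p*·7.8442 + (1−p*)·35.9575]/1.13 = 13.5762. B = V − Δ·S = 76.0502.
(2,2): S=120.3125. Δ = (V_up−V_dn)/(S_up−S_dn) = (0.0000−7.8442)/(150.3906−96.2500) = -0.1449. V = [p*·0.0000 + (1−p*)·7.8442]/1.13 = 1.8511. B = V − Δ·S = 19.2828.
(1,0): S=61.6000. Δ = (V_up−V_dn)/(S_up−S_dn) = (13.5762−37.0541)/(77.0000−49.2800) = -0.8470. V = [p*·13.5762 + (1−p*)·37.0541]/1.13 = 17.5548. B = V − Δ·S = 69.7279.
(1,1): S=96.2500. Δ = (V_up−V_dn)/(S_up−S_dn) = (1.8511−13.5762)/(120.3125−77.0000) = -0.2707. V = [p*·1.8511 + (1−p*)·13.5762]/1.13 = 4.4052. B = V − Δ·S = 30.4609.
(0,0): S=77.0000. Δ = (V_up−V_dn)/(S_up−S_dn) = (4.4052−17.5548)/(96.2500−61.6000) = -0.3795. V = [p*·4.4052 + (1−p*)·17.5548]/1.13 = 7.0015. B = V − Δ·S = 36.2231.
Self-financing check: at every node Δ·S+B equals the discounted successor values.

(0,0): Delta=-0.3795 Bond=36.2231
(1,0): Delta=-0.8470 Bond=69.7279
(1,1): Delta=-0.2707 Bond=30.4609
(2,0): Delta=-1.0000 Bond=86.3341
(2,1): Delta=-0.8113 Bond=76.0502
(2,2): Delta=-0.1449 Bond=19.2828
(3,0): Delta=-1.0000 Bond=97.5575
(3,1): Delta=-1.0000 Bond=97.5575
(3,2): Delta=-0.7674 Bond=81.7109
(3,3): Delta=0.0000 Bond=0.0000
V0=7.0015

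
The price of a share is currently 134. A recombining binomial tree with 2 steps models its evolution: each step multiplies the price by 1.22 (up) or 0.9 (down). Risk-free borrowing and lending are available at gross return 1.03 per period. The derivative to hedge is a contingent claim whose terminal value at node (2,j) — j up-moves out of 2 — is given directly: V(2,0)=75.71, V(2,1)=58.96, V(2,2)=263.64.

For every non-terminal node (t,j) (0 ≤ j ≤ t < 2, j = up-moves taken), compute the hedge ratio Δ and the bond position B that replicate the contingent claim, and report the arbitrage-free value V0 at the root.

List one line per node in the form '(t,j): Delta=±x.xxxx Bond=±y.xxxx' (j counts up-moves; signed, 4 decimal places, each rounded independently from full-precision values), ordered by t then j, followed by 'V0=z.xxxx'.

(0,0): Delta=1.6575 Bond=-129.1228
(1,0): Delta=-0.4340 Bond=119.2421
(1,1): Delta=3.9126 Bond=-501.6529
V0=92.9826

No-arbitrage ⇒ martingale measure with p* = (R−d)/(u−d) = 0.4063.
Payoff layer (t=2): V(2,0)=75.7100, V(2,1)=58.9600, V(2,2)=263.6400
  t=1,j=0: stock 120.6000 → up 147.1320 (V=58.9600), down 108.5400 (V=75.7100). Price 66.8984; hedge Δ=-0.4340, bond B=119.2421.
  t=1,j=1: stock 163.4800 → up 199.4456 (V=263.6400), down 147.1320 (V=58.9600). Price 137.9721; hedge Δ=3.9126, bond B=-501.6529.
  t=0,j=0: stock 134.0000 → up 163.4800 (V=137.9721), down 120.6000 (V=66.8984). Price 92.9826; hedge Δ=1.6575, bond B=-129.1228.
Self-financing check: at every node Δ·S+B equals the discounted successor values.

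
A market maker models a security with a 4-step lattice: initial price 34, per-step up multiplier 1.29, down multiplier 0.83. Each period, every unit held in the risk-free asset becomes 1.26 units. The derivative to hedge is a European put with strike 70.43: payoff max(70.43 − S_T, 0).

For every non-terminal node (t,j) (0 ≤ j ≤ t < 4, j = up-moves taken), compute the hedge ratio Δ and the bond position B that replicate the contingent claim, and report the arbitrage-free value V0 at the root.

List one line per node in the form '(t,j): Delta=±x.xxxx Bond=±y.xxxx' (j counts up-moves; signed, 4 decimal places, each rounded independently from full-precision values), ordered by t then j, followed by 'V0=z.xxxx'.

Risk-neutral probability p* = (R−d)/(u−d) = (1.26−0.83)/(1.29−0.83) = 0.9348.
Terminal values V(4,·): V(4,0)=54.2942, V(4,1)=45.3514, V(4,2)=31.4525, V(4,3)=9.8504, V(4,4)=0.0000
Node (3,0) S=19.4408: V=(p*·45.3514+(1−p*)·54.2942)/1.26=36.4561; Δ=(45.3514−54.2942)/(25.0786−16.1358)=-1.0000; B=V−Δ·S=55.8968
Node (3,1) S=30.2152: V=(p*·31.4525+(1−p*)·45.3514)/1.26=25.6817; Δ=(31.4525−45.3514)/(38.9775−25.0786)=-1.0000; B=V−Δ·S=55.8968
Node (3,2) S=46.9609: V=(p*·9.8504+(1−p*)·31.4525)/1.26=8.9359; Δ=(9.8504−31.4525)/(60.5796−38.9775)=-1.0000; B=V−Δ·S=55.8968
Node (3,3) S=72.9874: V=(p*·0.0000+(1−p*)·9.8504)/1.26=0.5099; Δ=(0.0000−9.8504)/(94.1538−60.5796)=-0.2934; B=V−Δ·S=21.9238
Node (2,0) S=23.4226: V=(p*·25.6817+(1−p*)·36.4561)/1.26=20.9400; Δ=(25.6817−36.4561)/(30.2152−19.4408)=-1.0000; B=V−Δ·S=44.3626
Node (2,1) S=36.4038: V=(p*·8.9359+(1−p*)·25.6817)/1.26=7.9588; Δ=(8.9359−25.6817)/(46.9609−30.2152)=-1.0000; B=V−Δ·S=44.3626
Node (2,2) S=56.5794: V=(p*·0.5099+(1−p*)·8.9359)/1.26=0.8408; Δ=(0.5099−8.9359)/(72.9874−46.9609)=-0.3237; B=V−Δ·S=19.1583
Node (1,0) S=28.2200: V=(p*·7.9588+(1−p*)·20.9400)/1.26=6.9884; Δ=(7.9588−20.9400)/(36.4038−23.4226)=-1.0000; B=V−Δ·S=35.2084
Node (1,1) S=43.8600: V=(p*·0.8408+(1−p*)·7.9588)/1.26=1.0357; Δ=(0.8408−7.9588)/(56.5794−36.4038)=-0.3528; B=V−Δ·S=16.5096
Node (0,0) S=34.0000: V=(p*·1.0357+(1−p*)·6.9884)/1.26=1.1301; Δ=(1.0357−6.9884)/(43.8600−28.2200)=-0.3806; B=V−Δ·S=14.0707
Check: Δ(0,0)·S0 + B(0,0) = 1.1301 = V0.

(0,0): Delta=-0.3806 Bond=14.0707
(1,0): Delta=-1.0000 Bond=35.2084
(1,1): Delta=-0.3528 Bond=16.5096
(2,0): Delta=-1.0000 Bond=44.3626
(2,1): Delta=-1.0000 Bond=44.3626
(2,2): Delta=-0.3237 Bond=19.1583
(3,0): Delta=-1.0000 Bond=55.8968
(3,1): Delta=-1.0000 Bond=55.8968
(3,2): Delta=-1.0000 Bond=55.8968
(3,3): Delta=-0.2934 Bond=21.9238
V0=1.1301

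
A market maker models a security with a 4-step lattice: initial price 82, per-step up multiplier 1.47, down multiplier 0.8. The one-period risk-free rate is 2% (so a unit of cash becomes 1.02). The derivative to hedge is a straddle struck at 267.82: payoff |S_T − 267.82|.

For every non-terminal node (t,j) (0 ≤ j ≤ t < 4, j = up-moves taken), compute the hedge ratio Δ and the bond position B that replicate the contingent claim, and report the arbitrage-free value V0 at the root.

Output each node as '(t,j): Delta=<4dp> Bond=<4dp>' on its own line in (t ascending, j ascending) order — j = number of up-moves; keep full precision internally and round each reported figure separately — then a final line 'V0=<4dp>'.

Under the risk-neutral measure, an up-move has probability p* = (R−d)/(u−d) = 0.3284 and values discount at R = 1.02.
Payoff layer (t=4): V(4,0)=234.2328, V(4,1)=206.1035, V(4,2)=154.4160, V(4,3)=59.4401, V(4,4)=115.0781
(3,0): S=41.9840. Δ = (V_up−V_dn)/(S_up−S_dn) = (206.1035−234.2328)/(61.7165−33.5872) = -1.0000. V = [p*·206.1035 + (1−p*)·234.2328]/1.02 = 220.5846. B = V − Δ·S = 262.5686.
(3,1): S=77.1456. Δ = (V_up−V_dn)/(S_up−S_dn) = (154.4160−206.1035)/(113.4040−61.7165) = -1.0000. V = [p*·154.4160 + (1−p*)·206.1035]/1.02 = 185.4230. B = V − Δ·S = 262.5686.
(3,2): S=141.7550. Δ = (V_up−V_dn)/(S_up−S_dn) = (59.4401−154.4160)/(208.3799−113.4040) = -1.0000. V = [p*·59.4401 + (1−p*)·154.4160]/1.02 = 120.8136. B = V − Δ·S = 262.5686.
(3,3): S=260.4749. Δ = (V_up−V_dn)/(S_up−S_dn) = (115.0781−59.4401)/(382.8981−208.3799) = 0.3188. V = [p*·115.0781 + (1−p*)·59.4401]/1.02 = 76.1856. B = V − Δ·S = -6.8562.
(2,0): S=52.4800. Δ = (V_up−V_dn)/(S_up−S_dn) = (185.4230−220.5846)/(77.1456−41.9840) = -1.0000. V = [p*·185.4230 + (1−p*)·220.5846]/1.02 = 204.9402. B = V − Δ·S = 257.4202.
(2,1): S=96.4320. Δ = (V_up−V_dn)/(S_up−S_dn) = (120.8136−185.4230)/(141.7550−77.1456) = -1.0000. V = [p*·120.8136 + (1−p*)·185.4230]/1.02 = 160.9882. B = V − Δ·S = 257.4202.
(2,2): S=177.1938. Δ = (V_up−V_dn)/(S_up−S_dn) = (76.1856−120.8136)/(260.4749−141.7550) = -0.3759. V = [p*·76.1856 + (1−p*)·120.8136]/1.02 = 104.0781. B = V − Δ·S = 170.6870.
(1,0): S=65.6000. Δ = (V_up−V_dn)/(S_up−S_dn) = (160.9882−204.9402)/(96.4320−52.4800) = -1.0000. V = [p*·160.9882 + (1−p*)·204.9402]/1.02 = 186.7728. B = V − Δ·S = 252.3728.
(1,1): S=120.5400. Δ = (V_up−V_dn)/(S_up−S_dn) = (104.0781−160.9882)/(177.1938−96.4320) = -0.7047. V = [p*·104.0781 + (1−p*)·160.9882]/1.02 = 139.5111. B = V − Δ·S = 224.4516.
(0,0): S=82.0000. Δ = (V_up−V_dn)/(S_up−S_dn) = (139.5111−186.7728)/(120.5400−65.6000) = -0.8602. V = [p*·139.5111 + (1−p*)·186.7728]/1.02 = 167.8961. B = V − Δ·S = 238.4359.
Root portfolio cost Δ·82+B reproduces V0=167.8961.

(0,0): Delta=-0.8602 Bond=238.4359
(1,0): Delta=-1.0000 Bond=252.3728
(1,1): Delta=-0.7047 Bond=224.4516
(2,0): Delta=-1.0000 Bond=257.4202
(2,1): Delta=-1.0000 Bond=257.4202
(2,2): Delta=-0.3759 Bond=170.6870
(3,0): Delta=-1.0000 Bond=262.5686
(3,1): Delta=-1.0000 Bond=262.5686
(3,2): Delta=-1.0000 Bond=262.5686
(3,3): Delta=0.3188 Bond=-6.8562
V0=167.8961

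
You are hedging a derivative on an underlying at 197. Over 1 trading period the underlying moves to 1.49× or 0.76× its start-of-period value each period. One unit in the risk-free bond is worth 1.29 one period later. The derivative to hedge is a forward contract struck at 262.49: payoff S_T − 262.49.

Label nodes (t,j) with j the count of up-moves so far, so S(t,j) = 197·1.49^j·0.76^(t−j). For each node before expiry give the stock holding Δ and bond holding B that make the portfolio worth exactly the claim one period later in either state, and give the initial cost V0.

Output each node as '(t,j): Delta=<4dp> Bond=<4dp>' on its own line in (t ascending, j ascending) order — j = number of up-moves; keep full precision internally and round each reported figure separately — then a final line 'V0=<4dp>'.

The replicating-portfolio and risk-neutral prices coincide; use p* = (1.29−0.76)/(1.49−0.76) = 0.7260 for the latter.
Terminal payoffs: V(1,0)=-112.7700, V(1,1)=31.0400
  t=0,j=0: stock 197.0000 → up 293.5300 (V=31.0400), down 149.7200 (V=-112.7700). Price -6.4806; hedge Δ=1.0000, bond B=-203.4806.
Self-financing check: at every node Δ·S+B equals the discounted successor values.

(0,0): Delta=1.0000 Bond=-203.4806
V0=-6.4806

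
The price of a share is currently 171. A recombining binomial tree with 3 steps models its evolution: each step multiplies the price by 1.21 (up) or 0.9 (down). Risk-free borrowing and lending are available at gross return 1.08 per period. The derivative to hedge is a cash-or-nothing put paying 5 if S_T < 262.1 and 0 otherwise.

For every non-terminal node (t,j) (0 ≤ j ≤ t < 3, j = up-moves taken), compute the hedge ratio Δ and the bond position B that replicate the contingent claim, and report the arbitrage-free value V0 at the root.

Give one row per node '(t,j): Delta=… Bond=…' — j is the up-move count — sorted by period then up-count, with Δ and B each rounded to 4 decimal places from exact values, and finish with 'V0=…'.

(0,0): Delta=-0.0273 Bond=7.8543
(1,0): Delta=0.0000 Bond=4.2867
(1,1): Delta=-0.0419 Bond=11.5130
(2,0): Delta=0.0000 Bond=4.6296
(2,1): Delta=0.0000 Bond=4.6296
(2,2): Delta=-0.0644 Bond=18.0705
V0=3.1921

Risk-neutral probability p* = (R−d)/(u−d) = (1.08−0.9)/(1.21−0.9) = 0.5806.
Payoff layer (t=3): V(3,0)=5.0000, V(3,1)=5.0000, V(3,2)=5.0000, V(3,3)=0.0000
  t=2,j=0: stock 138.5100 → up 167.5971 (V=5.0000), down 124.6590 (V=5.0000). Price 4.6296; hedge Δ=0.0000, bond B=4.6296.
  t=2,j=1: stock 186.2190 → up 225.3250 (V=5.0000), down 167.5971 (V=5.0000). Price 4.6296; hedge Δ=0.0000, bond B=4.6296.
  t=2,j=2: stock 250.3611 → up 302.9369 (V=0.0000), down 225.3250 (V=5.0000). Price 1.9415; hedge Δ=-0.0644, bond B=18.0705.
  t=1,j=0: stock 153.9000 → up 186.2190 (V=4.6296), down 138.5100 (V=4.6296). Price 4.2867; hedge Δ=0.0000, bond B=4.2867.
  t=1,j=1: stock 206.9100 → up 250.3611 (V=1.9415), down 186.2190 (V=4.6296). Price 2.8414; hedge Δ=-0.0419, bond B=11.5130.
  t=0,j=0: stock 171.0000 → up 206.9100 (V=2.8414), down 153.9000 (V=4.2867). Price 3.1921; hedge Δ=-0.0273, bond B=7.8543.
The time-0 hedge costs 3.1921, which is the no-arbitrage price.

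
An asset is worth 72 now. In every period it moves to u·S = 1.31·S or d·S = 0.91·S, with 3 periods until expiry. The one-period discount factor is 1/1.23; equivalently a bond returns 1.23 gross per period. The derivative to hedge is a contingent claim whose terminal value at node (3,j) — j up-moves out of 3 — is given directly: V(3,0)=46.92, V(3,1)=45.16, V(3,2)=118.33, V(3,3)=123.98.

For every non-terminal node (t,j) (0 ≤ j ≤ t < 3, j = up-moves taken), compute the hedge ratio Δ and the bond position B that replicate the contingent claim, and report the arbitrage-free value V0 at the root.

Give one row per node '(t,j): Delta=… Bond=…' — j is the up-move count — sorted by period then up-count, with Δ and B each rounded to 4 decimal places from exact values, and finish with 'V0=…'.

Risk-neutral probability p* = (R−d)/(u−d) = (1.23−0.91)/(1.31−0.91) = 0.8000.
Terminal values V(3,·): V(3,0)=46.9200, V(3,1)=45.1600, V(3,2)=118.3300, V(3,3)=123.9800
  t=2,j=0: stock 59.6232 → up 78.1064 (V=45.1600), down 54.2571 (V=46.9200). Price 37.0016; hedge Δ=-0.0738, bond B=41.4016.
  t=2,j=1: stock 85.8312 → up 112.4389 (V=118.3300), down 78.1064 (V=45.1600). Price 84.3057; hedge Δ=2.1312, bond B=-98.6193.
  t=2,j=2: stock 123.5592 → up 161.8626 (V=123.9800), down 112.4389 (V=118.3300). Price 99.8780; hedge Δ=0.1143, bond B=85.7530.
  t=1,j=0: stock 65.5200 → up 85.8312 (V=84.3057), down 59.6232 (V=37.0016). Price 60.8495; hedge Δ=1.8049, bond B=-57.4107.
  t=1,j=1: stock 94.3200 → up 123.5592 (V=99.8780), down 85.8312 (V=84.3057). Price 78.6696; hedge Δ=0.4128, bond B=39.7387.
  t=0,j=0: stock 72.0000 → up 94.3200 (V=78.6696), down 65.5200 (V=60.8495). Price 61.0614; hedge Δ=0.6188, bond B=16.5112.
Self-financing check: at every node Δ·S+B equals the discounted successor values.

(0,0): Delta=0.6188 Bond=16.5112
(1,0): Delta=1.8049 Bond=-57.4107
(1,1): Delta=0.4128 Bond=39.7387
(2,0): Delta=-0.0738 Bond=41.4016
(2,1): Delta=2.1312 Bond=-98.6193
(2,2): Delta=0.1143 Bond=85.7530
V0=61.0614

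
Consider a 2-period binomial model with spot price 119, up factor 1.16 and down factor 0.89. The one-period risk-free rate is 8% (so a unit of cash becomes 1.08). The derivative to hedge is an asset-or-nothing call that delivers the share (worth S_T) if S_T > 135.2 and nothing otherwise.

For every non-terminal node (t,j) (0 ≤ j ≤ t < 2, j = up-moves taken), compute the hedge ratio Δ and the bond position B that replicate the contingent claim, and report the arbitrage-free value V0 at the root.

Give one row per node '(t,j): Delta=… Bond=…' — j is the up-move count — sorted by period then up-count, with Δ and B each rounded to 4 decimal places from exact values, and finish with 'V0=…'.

Risk-neutral probability p* = (R−d)/(u−d) = (1.08−0.89)/(1.16−0.89) = 0.7037.
Payoff layer (t=2): V(2,0)=0.0000, V(2,1)=0.0000, V(2,2)=160.1264
(1,0): S=105.9100. Δ = (V_up−V_dn)/(S_up−S_dn) = (0.0000−0.0000)/(122.8556−94.2599) = 0.0000. V = [p*·0.0000 + (1−p*)·0.0000]/1.08 = 0.0000. B = V − Δ·S = 0.0000.
(1,1): S=138.0400. Δ = (V_up−V_dn)/(S_up−S_dn) = (160.1264−0.0000)/(160.1264−122.8556) = 4.2963. V = [p*·160.1264 + (1−p*)·0.0000]/1.08 = 104.3348. B = V − Δ·S = -488.7260.
(0,0): S=119.0000. Δ = (V_up−V_dn)/(S_up−S_dn) = (104.3348−0.0000)/(138.0400−105.9100) = 3.2473. V = [p*·104.3348 + (1−p*)·0.0000]/1.08 = 67.9822. B = V − Δ·S = -318.4429.
Self-financing check: at every node Δ·S+B equals the discounted successor values.

(0,0): Delta=3.2473 Bond=-318.4429
(1,0): Delta=0.0000 Bond=0.0000
(1,1): Delta=4.2963 Bond=-488.7260
V0=67.9822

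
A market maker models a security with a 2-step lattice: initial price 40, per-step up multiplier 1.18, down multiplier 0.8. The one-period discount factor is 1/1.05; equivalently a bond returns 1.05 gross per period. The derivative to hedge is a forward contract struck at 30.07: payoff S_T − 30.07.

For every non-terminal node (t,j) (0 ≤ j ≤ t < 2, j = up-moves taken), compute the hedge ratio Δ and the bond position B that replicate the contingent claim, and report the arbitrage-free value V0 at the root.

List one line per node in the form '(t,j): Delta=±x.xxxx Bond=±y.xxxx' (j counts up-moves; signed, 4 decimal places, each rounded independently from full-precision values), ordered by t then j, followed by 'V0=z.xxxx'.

(0,0): Delta=1.0000 Bond=-27.2744
(1,0): Delta=1.0000 Bond=-28.6381
(1,1): Delta=1.0000 Bond=-28.6381
V0=12.7256

The replicating-portfolio and risk-neutral prices coincide; use p* = (1.05−0.8)/(1.18−0.8) = 0.6579 for the latter.
Payoff layer (t=2): V(2,0)=-4.4700, V(2,1)=7.6900, V(2,2)=25.6260
Node (1,0) S=32.0000: V=(p*·7.6900+(1−p*)·-4.4700)/1.05=3.3619; Δ=(7.6900−-4.4700)/(37.7600−25.6000)=1.0000; B=V−Δ·S=-28.6381
Node (1,1) S=47.2000: V=(p*·25.6260+(1−p*)·7.6900)/1.05=18.5619; Δ=(25.6260−7.6900)/(55.6960−37.7600)=1.0000; B=V−Δ·S=-28.6381
Node (0,0) S=40.0000: V=(p*·18.5619+(1−p*)·3.3619)/1.05=12.7256; Δ=(18.5619−3.3619)/(47.2000−32.0000)=1.0000; B=V−Δ·S=-27.2744
The time-0 hedge costs 12.7256, which is the no-arbitrage price.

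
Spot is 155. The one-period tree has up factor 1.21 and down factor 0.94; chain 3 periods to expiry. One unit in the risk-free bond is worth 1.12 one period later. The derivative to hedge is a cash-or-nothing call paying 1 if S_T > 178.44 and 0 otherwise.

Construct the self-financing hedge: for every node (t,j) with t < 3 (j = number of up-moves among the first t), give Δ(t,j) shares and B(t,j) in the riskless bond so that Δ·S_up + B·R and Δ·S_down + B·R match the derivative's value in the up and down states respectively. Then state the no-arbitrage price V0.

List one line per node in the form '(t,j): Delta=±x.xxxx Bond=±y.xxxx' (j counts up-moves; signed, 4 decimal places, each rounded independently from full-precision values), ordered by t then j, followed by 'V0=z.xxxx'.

Under the risk-neutral measure, an up-move has probability p* = (R−d)/(u−d) = 0.6667 and values discount at R = 1.12.
At expiry t=3: V(3,0)=0.0000, V(3,1)=0.0000, V(3,2)=1.0000, V(3,3)=1.0000
Node (2,0) S=136.9580: V=(p*·0.0000+(1−p*)·0.0000)/1.12=0.0000; Δ=(0.0000−0.0000)/(165.7192−128.7405)=0.0000; B=V−Δ·S=0.0000
Node (2,1) S=176.2970: V=(p*·1.0000+(1−p*)·0.0000)/1.12=0.5952; Δ=(1.0000−0.0000)/(213.3194−165.7192)=0.0210; B=V−Δ·S=-3.1085
Node (2,2) S=226.9355: V=(p*·1.0000+(1−p*)·1.0000)/1.12=0.8929; Δ=(1.0000−1.0000)/(274.5920−213.3194)=0.0000; B=V−Δ·S=0.8929
Node (1,0) S=145.7000: V=(p*·0.5952+(1−p*)·0.0000)/1.12=0.3543; Δ=(0.5952−0.0000)/(176.2970−136.9580)=0.0151; B=V−Δ·S=-1.8503
Node (1,1) S=187.5500: V=(p*·0.8929+(1−p*)·0.5952)/1.12=0.7086; Δ=(0.8929−0.5952)/(226.9355−176.2970)=0.0059; B=V−Δ·S=-0.3937
Node (0,0) S=155.0000: V=(p*·0.7086+(1−p*)·0.3543)/1.12=0.5272; Δ=(0.7086−0.3543)/(187.5500−145.7000)=0.0085; B=V−Δ·S=-0.7850
Self-financing check: at every node Δ·S+B equals the discounted successor values.

(0,0): Delta=0.0085 Bond=-0.7850
(1,0): Delta=0.0151 Bond=-1.8503
(1,1): Delta=0.0059 Bond=-0.3937
(2,0): Delta=0.0000 Bond=0.0000
(2,1): Delta=0.0210 Bond=-3.1085
(2,2): Delta=0.0000 Bond=0.8929
V0=0.5272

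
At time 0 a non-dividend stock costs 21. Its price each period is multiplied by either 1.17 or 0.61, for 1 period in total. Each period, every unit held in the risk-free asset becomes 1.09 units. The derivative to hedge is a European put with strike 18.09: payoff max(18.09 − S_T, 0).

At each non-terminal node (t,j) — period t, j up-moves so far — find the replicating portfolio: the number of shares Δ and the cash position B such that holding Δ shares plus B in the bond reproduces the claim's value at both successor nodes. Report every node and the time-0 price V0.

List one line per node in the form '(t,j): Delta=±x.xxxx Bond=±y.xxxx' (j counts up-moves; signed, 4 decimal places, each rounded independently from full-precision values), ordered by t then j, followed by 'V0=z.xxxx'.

(0,0): Delta=-0.4490 Bond=10.1206
V0=0.6920

No-arbitrage ⇒ martingale measure with p* = (R−d)/(u−d) = 0.8571.
Terminal values V(1,·): V(1,0)=5.2800, V(1,1)=0.0000
  t=0,j=0: stock 21.0000 → up 24.5700 (V=0.0000), down 12.8100 (V=5.2800). Price 0.6920; hedge Δ=-0.4490, bond B=10.1206.
Check: Δ(0,0)·S0 + B(0,0) = 0.6920 = V0.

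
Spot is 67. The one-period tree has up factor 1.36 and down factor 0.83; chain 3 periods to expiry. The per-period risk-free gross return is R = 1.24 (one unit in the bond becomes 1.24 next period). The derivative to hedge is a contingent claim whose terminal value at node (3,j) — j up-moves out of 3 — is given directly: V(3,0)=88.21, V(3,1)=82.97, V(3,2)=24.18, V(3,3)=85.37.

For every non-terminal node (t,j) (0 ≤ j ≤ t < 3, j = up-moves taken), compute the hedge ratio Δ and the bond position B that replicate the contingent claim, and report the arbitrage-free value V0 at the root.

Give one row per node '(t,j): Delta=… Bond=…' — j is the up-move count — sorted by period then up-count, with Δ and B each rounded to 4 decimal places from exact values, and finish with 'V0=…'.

Risk-neutral probability p* = (R−d)/(u−d) = (1.24−0.83)/(1.36−0.83) = 0.7736.
Terminal values V(3,·): V(3,0)=88.2100, V(3,1)=82.9700, V(3,2)=24.1800, V(3,3)=85.3700
(2,0): S=46.1563. Δ = (V_up−V_dn)/(S_up−S_dn) = (82.9700−88.2100)/(62.7726−38.3097) = -0.2142. V = [p*·82.9700 + (1−p*)·88.2100]/1.24 = 67.8681. B = V − Δ·S = 77.7549.
(2,1): S=75.6296. Δ = (V_up−V_dn)/(S_up−S_dn) = (24.1800−82.9700)/(102.8563−62.7726) = -1.4667. V = [p*·24.1800 + (1−p*)·82.9700]/1.24 = 30.2346. B = V − Δ·S = 141.1592.
(2,2): S=123.9232. Δ = (V_up−V_dn)/(S_up−S_dn) = (85.3700−24.1800)/(168.5356−102.8563) = 0.9316. V = [p*·85.3700 + (1−p*)·24.1800]/1.24 = 57.6739. B = V − Δ·S = -57.7789.
(1,0): S=55.6100. Δ = (V_up−V_dn)/(S_up−S_dn) = (30.2346−67.8681)/(75.6296−46.1563) = -1.2769. V = [p*·30.2346 + (1−p*)·67.8681]/1.24 = 31.2544. B = V − Δ·S = 102.2609.
(1,1): S=91.1200. Δ = (V_up−V_dn)/(S_up−S_dn) = (57.6739−30.2346)/(123.9232−75.6296) = 0.5682. V = [p*·57.6739 + (1−p*)·30.2346]/1.24 = 41.5010. B = V − Δ·S = -10.2712.
(0,0): S=67.0000. Δ = (V_up−V_dn)/(S_up−S_dn) = (41.5010−31.2544)/(91.1200−55.6100) = 0.2886. V = [p*·41.5010 + (1−p*)·31.2544]/1.24 = 31.5976. B = V − Δ·S = 12.2643.
Root portfolio cost Δ·67+B reproduces V0=31.5976.

(0,0): Delta=0.2886 Bond=12.2643
(1,0): Delta=-1.2769 Bond=102.2609
(1,1): Delta=0.5682 Bond=-10.2712
(2,0): Delta=-0.2142 Bond=77.7549
(2,1): Delta=-1.4667 Bond=141.1592
(2,2): Delta=0.9316 Bond=-57.7789
V0=31.5976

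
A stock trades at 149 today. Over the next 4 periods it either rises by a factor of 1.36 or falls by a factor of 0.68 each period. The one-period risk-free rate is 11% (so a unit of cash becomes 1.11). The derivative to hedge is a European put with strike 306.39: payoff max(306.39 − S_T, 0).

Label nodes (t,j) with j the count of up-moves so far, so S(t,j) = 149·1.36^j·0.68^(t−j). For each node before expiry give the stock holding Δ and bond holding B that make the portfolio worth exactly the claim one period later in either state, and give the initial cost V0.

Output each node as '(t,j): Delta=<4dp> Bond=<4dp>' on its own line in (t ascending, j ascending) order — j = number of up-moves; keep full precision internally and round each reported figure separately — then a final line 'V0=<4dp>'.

(0,0): Delta=-0.6289 Bond=167.9587
(1,0): Delta=-1.0000 Bond=224.0297
(1,1): Delta=-0.5211 Bond=164.5763
(2,0): Delta=-1.0000 Bond=248.6730
(2,1): Delta=-1.0000 Bond=248.6730
(2,2): Delta=-0.3819 Bond=144.3114
(3,0): Delta=-1.0000 Bond=276.0270
(3,1): Delta=-1.0000 Bond=276.0270
(3,2): Delta=-1.0000 Bond=276.0270
(3,3): Delta=-0.2022 Bond=92.8360
V0=74.2463

Since d<R<u, set p* = (R−d)/(u−d) = 0.6324; price each node as the discounted p*-expectation of its children.
Terminal payoffs: V(4,0)=274.5317, V(4,1)=242.6735, V(4,2)=178.9570, V(4,3)=51.5240, V(4,4)=0.0000
(3,0): S=46.8504. Δ = (V_up−V_dn)/(S_up−S_dn) = (242.6735−274.5317)/(63.7165−31.8583) = -1.0000. V = [p*·242.6735 + (1−p*)·274.5317]/1.11 = 229.1767. B = V − Δ·S = 276.0270.
(3,1): S=93.7007. Δ = (V_up−V_dn)/(S_up−S_dn) = (178.9570−242.6735)/(127.4330−63.7165) = -1.0000. V = [p*·178.9570 + (1−p*)·242.6735]/1.11 = 182.3263. B = V − Δ·S = 276.0270.
(3,2): S=187.4015. Δ = (V_up−V_dn)/(S_up−S_dn) = (51.5240−178.9570)/(254.8660−127.4330) = -1.0000. V = [p*·51.5240 + (1−p*)·178.9570]/1.11 = 88.6256. B = V − Δ·S = 276.0270.
(3,3): S=374.8029. Δ = (V_up−V_dn)/(S_up−S_dn) = (0.0000−51.5240)/(509.7320−254.8660) = -0.2022. V = [p*·0.0000 + (1−p*)·51.5240]/1.11 = 17.0654. B = V − Δ·S = 92.8360.
(2,0): S=68.8976. Δ = (V_up−V_dn)/(S_up−S_dn) = (182.3263−229.1767)/(93.7007−46.8504) = -1.0000. V = [p*·182.3263 + (1−p*)·229.1767]/1.11 = 179.7754. B = V − Δ·S = 248.6730.
(2,1): S=137.7952. Δ = (V_up−V_dn)/(S_up−S_dn) = (88.6256−182.3263)/(187.4015−93.7007) = -1.0000. V = [p*·88.6256 + (1−p*)·182.3263]/1.11 = 110.8778. B = V − Δ·S = 248.6730.
(2,2): S=275.5904. Δ = (V_up−V_dn)/(S_up−S_dn) = (17.0654−88.6256)/(374.8029−187.4015) = -0.3819. V = [p*·17.0654 + (1−p*)·88.6256]/1.11 = 39.0760. B = V − Δ·S = 144.3114.
(1,0): S=101.3200. Δ = (V_up−V_dn)/(S_up−S_dn) = (110.8778−179.7754)/(137.7952−68.8976) = -1.0000. V = [p*·110.8778 + (1−p*)·179.7754]/1.11 = 122.7097. B = V − Δ·S = 224.0297.
(1,1): S=202.6400. Δ = (V_up−V_dn)/(S_up−S_dn) = (39.0760−110.8778)/(275.5904−137.7952) = -0.5211. V = [p*·39.0760 + (1−p*)·110.8778]/1.11 = 58.9853. B = V − Δ·S = 164.5763.
(0,0): S=149.0000. Δ = (V_up−V_dn)/(S_up−S_dn) = (58.9853−122.7097)/(202.6400−101.3200) = -0.6289. V = [p*·58.9853 + (1−p*)·122.7097]/1.11 = 74.2463. B = V − Δ·S = 167.9587.
The time-0 hedge costs 74.2463, which is the no-arbitrage price.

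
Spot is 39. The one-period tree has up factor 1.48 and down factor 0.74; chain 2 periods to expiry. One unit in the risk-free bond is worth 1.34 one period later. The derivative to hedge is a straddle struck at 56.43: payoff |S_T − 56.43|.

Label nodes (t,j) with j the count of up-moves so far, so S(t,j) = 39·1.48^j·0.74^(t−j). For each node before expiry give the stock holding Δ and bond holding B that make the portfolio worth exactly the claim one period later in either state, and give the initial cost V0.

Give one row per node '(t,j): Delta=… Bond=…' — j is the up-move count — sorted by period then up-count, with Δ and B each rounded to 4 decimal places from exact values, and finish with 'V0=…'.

The replicating-portfolio and risk-neutral prices coincide; use p* = (1.34−0.74)/(1.48−0.74) = 0.8108 for the latter.
At expiry t=2: V(2,0)=35.0736, V(2,1)=13.7172, V(2,2)=28.9956
Node (1,0) S=28.8600: V=(p*·13.7172+(1−p*)·35.0736)/1.34=13.2519; Δ=(13.7172−35.0736)/(42.7128−21.3564)=-1.0000; B=V−Δ·S=42.1119
Node (1,1) S=57.7200: V=(p*·28.9956+(1−p*)·13.7172)/1.34=19.4814; Δ=(28.9956−13.7172)/(85.4256−42.7128)=0.3577; B=V−Δ·S=-1.1651
Node (0,0) S=39.0000: V=(p*·19.4814+(1−p*)·13.2519)/1.34=13.6589; Δ=(19.4814−13.2519)/(57.7200−28.8600)=0.2159; B=V−Δ·S=5.2406
Root portfolio cost Δ·39+B reproduces V0=13.6589.

(0,0): Delta=0.2159 Bond=5.2406
(1,0): Delta=-1.0000 Bond=42.1119
(1,1): Delta=0.3577 Bond=-1.1651
V0=13.6589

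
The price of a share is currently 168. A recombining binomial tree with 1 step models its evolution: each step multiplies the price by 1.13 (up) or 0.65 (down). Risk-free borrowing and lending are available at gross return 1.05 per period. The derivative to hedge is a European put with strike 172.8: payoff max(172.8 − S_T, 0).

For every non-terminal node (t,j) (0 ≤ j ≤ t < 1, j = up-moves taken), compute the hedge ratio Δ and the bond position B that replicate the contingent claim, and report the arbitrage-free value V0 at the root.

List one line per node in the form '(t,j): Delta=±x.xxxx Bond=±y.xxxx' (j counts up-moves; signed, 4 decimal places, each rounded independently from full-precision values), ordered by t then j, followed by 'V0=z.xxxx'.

(0,0): Delta=-0.7887 Bond=142.5952
V0=10.0952

The replicating-portfolio and risk-neutral prices coincide; use p* = (1.05−0.65)/(1.13−0.65) = 0.8333 for the latter.
Terminal values V(1,·): V(1,0)=63.6000, V(1,1)=0.0000
(0,0): S=168.0000. Δ = (V_up−V_dn)/(S_up−S_dn) = (0.0000−63.6000)/(189.8400−109.2000) = -0.7887. V = [p*·0.0000 + (1−p*)·63.6000]/1.05 = 10.0952. B = V − Δ·S = 142.5952.
The time-0 hedge costs 10.0952, which is the no-arbitrage price.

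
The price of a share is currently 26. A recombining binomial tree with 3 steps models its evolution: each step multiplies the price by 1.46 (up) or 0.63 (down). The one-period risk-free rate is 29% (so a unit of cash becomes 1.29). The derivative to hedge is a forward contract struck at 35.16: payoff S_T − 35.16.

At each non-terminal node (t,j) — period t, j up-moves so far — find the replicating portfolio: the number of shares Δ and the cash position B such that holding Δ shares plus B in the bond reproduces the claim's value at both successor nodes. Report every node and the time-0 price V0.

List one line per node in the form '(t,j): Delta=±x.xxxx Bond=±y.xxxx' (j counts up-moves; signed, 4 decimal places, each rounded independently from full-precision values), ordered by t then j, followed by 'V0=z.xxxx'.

The replicating-portfolio and risk-neutral prices coincide; use p* = (1.29−0.63)/(1.46−0.63) = 0.7952 for the latter.
Payoff layer (t=3): V(3,0)=-28.6588, V(3,1)=-20.0937, V(3,2)=-0.2444, V(3,3)=45.7555
(2,0): S=10.3194. Δ = (V_up−V_dn)/(S_up−S_dn) = (-20.0937−-28.6588)/(15.0663−6.5012) = 1.0000. V = [p*·-20.0937 + (1−p*)·-28.6588]/1.29 = -16.9364. B = V − Δ·S = -27.2558.
(2,1): S=23.9148. Δ = (V_up−V_dn)/(S_up−S_dn) = (-0.2444−-20.0937)/(34.9156−15.0663) = 1.0000. V = [p*·-0.2444 + (1−p*)·-20.0937]/1.29 = -3.3410. B = V − Δ·S = -27.2558.
(2,2): S=55.4216. Δ = (V_up−V_dn)/(S_up−S_dn) = (45.7555−-0.2444)/(80.9155−34.9156) = 1.0000. V = [p*·45.7555 + (1−p*)·-0.2444]/1.29 = 28.1658. B = V − Δ·S = -27.2558.
(1,0): S=16.3800. Δ = (V_up−V_dn)/(S_up−S_dn) = (-3.3410−-16.9364)/(23.9148−10.3194) = 1.0000. V = [p*·-3.3410 + (1−p*)·-16.9364]/1.29 = -4.7485. B = V − Δ·S = -21.1285.
(1,1): S=37.9600. Δ = (V_up−V_dn)/(S_up−S_dn) = (28.1658−-3.3410)/(55.4216−23.9148) = 1.0000. V = [p*·28.1658 + (1−p*)·-3.3410]/1.29 = 16.8315. B = V − Δ·S = -21.1285.
(0,0): S=26.0000. Δ = (V_up−V_dn)/(S_up−S_dn) = (16.8315−-4.7485)/(37.9600−16.3800) = 1.0000. V = [p*·16.8315 + (1−p*)·-4.7485]/1.29 = 9.6213. B = V − Δ·S = -16.3787.
Check: Δ(0,0)·S0 + B(0,0) = 9.6213 = V0.

(0,0): Delta=1.0000 Bond=-16.3787
(1,0): Delta=1.0000 Bond=-21.1285
(1,1): Delta=1.0000 Bond=-21.1285
(2,0): Delta=1.0000 Bond=-27.2558
(2,1): Delta=1.0000 Bond=-27.2558
(2,2): Delta=1.0000 Bond=-27.2558
V0=9.6213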